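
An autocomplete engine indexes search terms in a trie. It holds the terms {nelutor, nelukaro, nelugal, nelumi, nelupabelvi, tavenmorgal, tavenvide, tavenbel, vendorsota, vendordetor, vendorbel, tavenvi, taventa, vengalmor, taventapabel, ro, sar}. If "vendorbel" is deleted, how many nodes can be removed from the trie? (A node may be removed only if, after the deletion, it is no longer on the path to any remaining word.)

After clearing the end-marker at "vendorbel", prune upward until reaching a node still needed by another word.
The suffix "bel" (3 nodes) is used only by "vendorbel"; the node for "vendor" still has the child "s", so pruning stops there.
Nodes removed: 3

3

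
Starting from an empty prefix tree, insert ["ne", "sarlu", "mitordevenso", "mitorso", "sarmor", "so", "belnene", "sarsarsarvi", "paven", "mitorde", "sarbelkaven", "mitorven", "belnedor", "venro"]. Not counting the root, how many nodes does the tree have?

Trace insertions, counting only characters that open a new branch:
  "ne" → 2 new (n, e)
  "sarlu" → 5 new (s, a, r, l, u)
  "mitordevenso" → 12 new (m, i, t, o, r, d, e, v, e, n, s, o)
  "mitorso" → prefix "mitor" already present; 2 new (s, o)
  "sarmor" → prefix "sar" already present; 3 new (m, o, r)
  "so" → prefix "s" already present; 1 new (o)
  "belnene" → 7 new (b, e, l, n, e, n, e)
  "sarsarsarvi" → prefix "sar" already present; 8 new (s, a, r, s, a, r, v, i)
  "paven" → 5 new (p, a, v, e, n)
  "mitorde" → prefix "mitorde" already present; 0 new (none)
  "sarbelkaven" → prefix "sar" already present; 8 new (b, e, l, k, a, v, e, n)
  "mitorven" → prefix "mitor" already present; 3 new (v, e, n)
  "belnedor" → prefix "belne" already present; 3 new (d, o, r)
  "venro" → 5 new (v, e, n, r, o)
Total nodes = 2 + 5 + 12 + 2 + 3 + 1 + 7 + 8 + 5 + 0 + 8 + 3 + 3 + 5 = 64

64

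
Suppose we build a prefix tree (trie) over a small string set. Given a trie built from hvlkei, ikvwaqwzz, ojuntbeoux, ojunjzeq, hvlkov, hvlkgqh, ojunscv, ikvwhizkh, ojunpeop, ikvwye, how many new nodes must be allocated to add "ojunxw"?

The longest prefix of "ojunxw" already in the trie is "ojun" (length 4).
Each of the 2 remaining characters creates one node.

2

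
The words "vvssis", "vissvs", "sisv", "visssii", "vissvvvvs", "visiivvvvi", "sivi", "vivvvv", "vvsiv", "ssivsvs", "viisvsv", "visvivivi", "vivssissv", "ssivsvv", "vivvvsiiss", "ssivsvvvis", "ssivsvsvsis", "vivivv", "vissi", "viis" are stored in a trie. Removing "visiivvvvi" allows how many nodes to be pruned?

Walk "visiivvvvi" from the leaf back toward the root, removing each node that no remaining word uses.
The suffix "iivvvvi" (7 nodes) is used only by "visiivvvvi"; the node for "vis" still has the child "s", so pruning stops there.
Nodes removed: 7

7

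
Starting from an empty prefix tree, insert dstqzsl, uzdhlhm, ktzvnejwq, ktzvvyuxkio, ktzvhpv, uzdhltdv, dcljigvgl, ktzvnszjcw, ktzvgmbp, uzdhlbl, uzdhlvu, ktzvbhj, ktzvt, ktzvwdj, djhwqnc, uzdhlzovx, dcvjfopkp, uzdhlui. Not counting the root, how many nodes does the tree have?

83

For each word, the new-node count is its length minus the longest prefix already in the trie:
  "dstqzsl" → 7 new (d, s, t, q, z, s, l)
  "uzdhlhm" → 7 new (u, z, d, h, l, h, m)
  "ktzvnejwq" → 9 new (k, t, z, v, n, e, j, w, q)
  "ktzvvyuxkio" → prefix "ktzv" already present; 7 new (v, y, u, x, k, i, o)
  "ktzvhpv" → prefix "ktzv" already present; 3 new (h, p, v)
  "uzdhltdv" → prefix "uzdhl" already present; 3 new (t, d, v)
  "dcljigvgl" → prefix "d" already present; 8 new (c, l, j, i, g, v, g, l)
  "ktzvnszjcw" → prefix "ktzvn" already present; 5 new (s, z, j, c, w)
  "ktzvgmbp" → prefix "ktzv" already present; 4 new (g, m, b, p)
  "uzdhlbl" → prefix "uzdhl" already present; 2 new (b, l)
  "uzdhlvu" → prefix "uzdhl" already present; 2 new (v, u)
  "ktzvbhj" → prefix "ktzv" already present; 3 new (b, h, j)
  "ktzvt" → prefix "ktzv" already present; 1 new (t)
  "ktzvwdj" → prefix "ktzv" already present; 3 new (w, d, j)
  "djhwqnc" → prefix "d" already present; 6 new (j, h, w, q, n, c)
  "uzdhlzovx" → prefix "uzdhl" already present; 4 new (z, o, v, x)
  "dcvjfopkp" → prefix "dc" already present; 7 new (v, j, f, o, p, k, p)
  "uzdhlui" → prefix "uzdhl" already present; 2 new (u, i)
Total nodes = 7 + 7 + 9 + 7 + 3 + 3 + 8 + 5 + 4 + 2 + 2 + 3 + 1 + 3 + 6 + 4 + 7 + 2 = 83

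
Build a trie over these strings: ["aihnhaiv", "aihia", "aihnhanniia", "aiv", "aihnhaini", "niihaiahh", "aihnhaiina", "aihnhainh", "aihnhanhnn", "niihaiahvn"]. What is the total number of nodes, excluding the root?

36

Trie structure (* marks end of a word):
(root)
├─ a
│  └─ i
│     ├─ h
│     │  ├─ i
│     │  │  └─ a *
│     │  └─ n
│     │     └─ h
│     │        └─ a
│     │           ├─ i
│     │           │  ├─ i
│     │           │  │  └─ n
│     │           │  │     └─ a *
│     │           │  ├─ n
│     │           │  │  ├─ h *
│     │           │  │  └─ i *
│     │           │  └─ v *
│     │           └─ n
│     │              ├─ h
│     │              │  └─ n
│     │              │     └─ n *
│     │              └─ n
│     │                 └─ i
│     │                    └─ i
│     │                       └─ a *
│     └─ v *
└─ n
   └─ i
      └─ i
         └─ h
            └─ a
               └─ i
                  └─ a
                     └─ h
                        ├─ h *
                        └─ v
                           └─ n *
Counting every labelled node above: 36.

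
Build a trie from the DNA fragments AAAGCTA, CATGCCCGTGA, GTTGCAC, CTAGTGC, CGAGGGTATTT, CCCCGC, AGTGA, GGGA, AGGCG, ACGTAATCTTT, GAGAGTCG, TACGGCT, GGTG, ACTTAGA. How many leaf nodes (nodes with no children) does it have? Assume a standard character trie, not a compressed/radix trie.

14

Leaves are exactly the stored words that no other stored word extends.
Those words: "AAAGCTA", "ACGTAATCTTT", "ACTTAGA", "AGGCG", "AGTGA", "CATGCCCGTGA", "CCCCGC", "CGAGGGTATTT", "CTAGTGC", "GAGAGTCG", "GGGA", "GGTG", "GTTGCAC", "TACGGCT"
Leaf count: 14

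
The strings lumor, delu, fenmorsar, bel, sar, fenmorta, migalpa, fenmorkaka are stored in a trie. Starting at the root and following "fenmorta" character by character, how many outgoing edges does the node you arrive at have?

Follow the path "fenmorta" to its node, then look at its outgoing edges.
No stored string extends past "fenmorta".
That node has 0 child edges.

0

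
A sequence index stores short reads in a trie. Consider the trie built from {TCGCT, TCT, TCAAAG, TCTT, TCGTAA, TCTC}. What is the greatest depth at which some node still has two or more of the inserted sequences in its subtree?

3

The deepest shared node is where two words last agree before diverging.
e.g. "TCGCT" and "TCGTAA" share the prefix "TCG" of length 3; no pair shares a longer one.
Longest shared-prefix length: 3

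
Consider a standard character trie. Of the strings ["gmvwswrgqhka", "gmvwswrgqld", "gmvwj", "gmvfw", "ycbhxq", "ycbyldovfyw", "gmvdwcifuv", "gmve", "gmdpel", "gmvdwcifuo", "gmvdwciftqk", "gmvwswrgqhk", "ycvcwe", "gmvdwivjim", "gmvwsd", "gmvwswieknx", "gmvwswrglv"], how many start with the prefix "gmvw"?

7

Traverse to the node for "gmvw", then collect every word in that subtree.
Matches: "gmvwj", "gmvwsd", "gmvwswieknx", "gmvwswrglv", "gmvwswrgqhk", "gmvwswrgqhka", "gmvwswrgqld"
Count: 7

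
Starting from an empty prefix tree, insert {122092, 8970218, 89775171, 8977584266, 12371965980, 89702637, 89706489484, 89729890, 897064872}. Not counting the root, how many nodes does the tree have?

49

Count nodes per top-level branch (shared prefixes stored once):
  '1'-branch (122092, 12371965980): 15 nodes
  '8'-branch (8970218, 89702637, 897064872, 89706489484, 89729890, 89775171, 8977584266): 34 nodes
Sum: 49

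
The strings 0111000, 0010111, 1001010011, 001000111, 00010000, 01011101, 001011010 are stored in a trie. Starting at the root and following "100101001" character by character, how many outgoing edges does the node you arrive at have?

Follow the path "100101001" to its node, then look at its outgoing edges.
Characters that immediately follow "100101001" among the stored strings: {1}.
That node has 1 child edge.

1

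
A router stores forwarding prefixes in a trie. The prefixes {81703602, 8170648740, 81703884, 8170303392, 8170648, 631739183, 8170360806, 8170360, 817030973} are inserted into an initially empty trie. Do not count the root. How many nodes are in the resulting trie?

Trie structure (* marks end of a word):
(root)
├─ 6
│  └─ 3
│     └─ 1
│        └─ 7
│           └─ 3
│              └─ 9
│                 └─ 1
│                    └─ 8
│                       └─ 3 *
└─ 8
   └─ 1
      └─ 7
         └─ 0
            ├─ 3
            │  ├─ 0
            │  │  ├─ 3
            │  │  │  └─ 3
            │  │  │     └─ 9
            │  │  │        └─ 2 *
            │  │  └─ 9
            │  │     └─ 7
            │  │        └─ 3 *
            │  ├─ 6
            │  │  └─ 0 *
            │  │     ├─ 2 *
            │  │     └─ 8
            │  │        └─ 0
            │  │           └─ 6 *
            │  └─ 8
            │     └─ 8
            │        └─ 4 *
            └─ 6
               └─ 4
                  └─ 8 *
                     └─ 7
                        └─ 4
                           └─ 0 *
Counting every labelled node above: 37.

37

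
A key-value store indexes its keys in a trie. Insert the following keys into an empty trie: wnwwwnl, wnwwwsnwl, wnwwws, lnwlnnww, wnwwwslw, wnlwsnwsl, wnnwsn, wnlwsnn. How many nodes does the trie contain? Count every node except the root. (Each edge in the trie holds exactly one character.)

Count nodes per top-level branch (shared prefixes stored once):
  'l'-branch (lnwlnnww): 8 nodes
  'w'-branch (wnlwsnn, wnlwsnwsl, wnnwsn, wnwwwnl, wnwwws, wnwwwslw, wnwwwsnwl): 25 nodes
Sum: 33

33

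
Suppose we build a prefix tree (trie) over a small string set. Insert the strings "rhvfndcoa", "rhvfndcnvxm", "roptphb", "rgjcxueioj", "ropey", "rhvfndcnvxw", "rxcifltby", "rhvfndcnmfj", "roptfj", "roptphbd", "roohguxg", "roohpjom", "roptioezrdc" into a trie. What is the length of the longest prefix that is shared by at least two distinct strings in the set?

Equivalently: take the maximum, over all pairs, of their longest common prefix length.
"rhvfndcnvxm" and "rhvfndcnvxw" agree on "rhvfndcnvx" (10 characters) before diverging; nothing deeper is shared.
Longest shared-prefix length: 10

10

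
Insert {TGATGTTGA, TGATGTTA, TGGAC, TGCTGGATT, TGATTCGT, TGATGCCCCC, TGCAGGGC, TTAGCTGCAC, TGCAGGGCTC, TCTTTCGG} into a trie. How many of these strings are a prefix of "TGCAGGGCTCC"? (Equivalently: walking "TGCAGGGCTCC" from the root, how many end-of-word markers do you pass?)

2

Traverse "TGCAGGGCTCC" character by character; count nodes along the way that are marked as word ends.
Prefixes of the query that are stored words: "TGCAGGGC", "TGCAGGGCTC"
Count: 2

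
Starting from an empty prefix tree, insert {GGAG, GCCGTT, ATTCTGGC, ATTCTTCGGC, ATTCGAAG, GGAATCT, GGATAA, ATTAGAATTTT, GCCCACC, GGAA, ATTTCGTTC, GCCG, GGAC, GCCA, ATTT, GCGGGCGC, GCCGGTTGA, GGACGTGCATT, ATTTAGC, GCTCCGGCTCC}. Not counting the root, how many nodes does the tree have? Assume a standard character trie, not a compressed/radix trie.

Trace insertions, counting only characters that open a new branch:
  "GGAG" → 4 new (G, G, A, G)
  "GCCGTT" → prefix "G" already present; 5 new (C, C, G, T, T)
  "ATTCTGGC" → 8 new (A, T, T, C, T, G, G, C)
  "ATTCTTCGGC" → prefix "ATTCT" already present; 5 new (T, C, G, G, C)
  "ATTCGAAG" → prefix "ATTC" already present; 4 new (G, A, A, G)
  "GGAATCT" → prefix "GGA" already present; 4 new (A, T, C, T)
  "GGATAA" → prefix "GGA" already present; 3 new (T, A, A)
  "ATTAGAATTTT" → prefix "ATT" already present; 8 new (A, G, A, A, T, T, T, T)
  "GCCCACC" → prefix "GCC" already present; 4 new (C, A, C, C)
  "GGAA" → prefix "GGAA" already present; 0 new (none)
  "ATTTCGTTC" → prefix "ATT" already present; 6 new (T, C, G, T, T, C)
  "GCCG" → prefix "GCCG" already present; 0 new (none)
  "GGAC" → prefix "GGA" already present; 1 new (C)
  "GCCA" → prefix "GCC" already present; 1 new (A)
  "ATTT" → prefix "ATTT" already present; 0 new (none)
  "GCGGGCGC" → prefix "GC" already present; 6 new (G, G, G, C, G, C)
  "GCCGGTTGA" → prefix "GCCG" already present; 5 new (G, T, T, G, A)
  "GGACGTGCATT" → prefix "GGAC" already present; 7 new (G, T, G, C, A, T, T)
  "ATTTAGC" → prefix "ATTT" already present; 3 new (A, G, C)
  "GCTCCGGCTCC" → prefix "GC" already present; 9 new (T, C, C, G, G, C, T, C, C)
Total nodes = 4 + 5 + 8 + 5 + 4 + 4 + 3 + 8 + 4 + 0 + 6 + 0 + 1 + 1 + 0 + 6 + 5 + 7 + 3 + 9 = 83

83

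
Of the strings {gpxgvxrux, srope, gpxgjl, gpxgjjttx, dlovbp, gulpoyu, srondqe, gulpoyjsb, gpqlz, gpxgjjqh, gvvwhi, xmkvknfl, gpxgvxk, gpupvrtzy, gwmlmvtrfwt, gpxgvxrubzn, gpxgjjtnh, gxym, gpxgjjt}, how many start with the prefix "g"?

15

Filter for entries beginning with "g":
Matches: "gpqlz", "gpupvrtzy", "gpxgjjqh", "gpxgjjt", "gpxgjjtnh", "gpxgjjttx", "gpxgjl", "gpxgvxk", "gpxgvxrubzn", "gpxgvxrux", "gulpoyjsb", "gulpoyu", "gvvwhi", "gwmlmvtrfwt", "gxym"
Count: 15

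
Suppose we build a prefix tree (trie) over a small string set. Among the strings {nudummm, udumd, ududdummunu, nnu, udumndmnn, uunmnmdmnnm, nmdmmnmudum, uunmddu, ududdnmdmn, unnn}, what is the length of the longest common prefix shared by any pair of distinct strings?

5

Equivalently: take the maximum, over all pairs, of their longest common prefix length.
e.g. "ududdnmdmn" and "ududdummunu" share the prefix "ududd" of length 5; no pair shares a longer one.
Longest shared-prefix length: 5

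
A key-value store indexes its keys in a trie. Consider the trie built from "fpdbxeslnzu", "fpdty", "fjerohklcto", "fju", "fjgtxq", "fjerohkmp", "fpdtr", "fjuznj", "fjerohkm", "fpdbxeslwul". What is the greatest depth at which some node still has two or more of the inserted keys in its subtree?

Look for the deepest trie node that still has at least two words in its subtree.
"fjerohkm" and "fjerohkmp" agree on "fjerohkm" (8 characters) before diverging; nothing deeper is shared.
Longest shared-prefix length: 8

8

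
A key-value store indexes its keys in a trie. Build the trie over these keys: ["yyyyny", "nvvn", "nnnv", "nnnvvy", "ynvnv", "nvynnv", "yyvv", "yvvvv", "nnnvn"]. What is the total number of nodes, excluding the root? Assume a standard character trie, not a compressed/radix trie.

Trie structure (* marks end of a word):
(root)
├─ n
│  ├─ n
│  │  └─ n
│  │     └─ v *
│  │        ├─ n *
│  │        └─ v
│  │           └─ y *
│  └─ v
│     ├─ v
│     │  └─ n *
│     └─ y
│        └─ n
│           └─ n
│              └─ v *
└─ y
   ├─ n
   │  └─ v
   │     └─ n
   │        └─ v *
   ├─ v
   │  └─ v
   │     └─ v
   │        └─ v *
   └─ y
      ├─ v
      │  └─ v *
      └─ y
         └─ y
            └─ n
               └─ y *
Counting every labelled node above: 30.

30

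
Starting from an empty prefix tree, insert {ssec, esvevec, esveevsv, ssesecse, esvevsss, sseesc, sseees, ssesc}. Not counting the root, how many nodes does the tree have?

29

Count nodes per top-level branch (shared prefixes stored once):
  'e'-branch (esveevsv, esvevec, esvevsss): 14 nodes
  's'-branch (ssec, sseees, sseesc, ssesc, ssesecse): 15 nodes
Sum: 29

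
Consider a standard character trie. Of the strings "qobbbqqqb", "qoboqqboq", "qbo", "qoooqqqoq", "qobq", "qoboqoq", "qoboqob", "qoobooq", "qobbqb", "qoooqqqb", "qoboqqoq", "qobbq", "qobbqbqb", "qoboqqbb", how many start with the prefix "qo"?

13

Traverse to the node for "qo", then collect every word in that subtree.
Matches: "qobbbqqqb", "qobbq", "qobbqb", "qobbqbqb", "qoboqob", "qoboqoq", "qoboqqbb", "qoboqqboq", "qoboqqoq", "qobq", "qoobooq", "qoooqqqb", "qoooqqqoq"
Count: 13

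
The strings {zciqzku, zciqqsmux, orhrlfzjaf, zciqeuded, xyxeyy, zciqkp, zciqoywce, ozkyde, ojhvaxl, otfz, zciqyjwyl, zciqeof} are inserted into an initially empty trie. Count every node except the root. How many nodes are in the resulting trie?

61

For each word, the new-node count is its length minus the longest prefix already in the trie:
  "zciqzku" → 7 new (z, c, i, q, z, k, u)
  "zciqqsmux" → prefix "zciq" already present; 5 new (q, s, m, u, x)
  "orhrlfzjaf" → 10 new (o, r, h, r, l, f, z, j, a, f)
  "zciqeuded" → prefix "zciq" already present; 5 new (e, u, d, e, d)
  "xyxeyy" → 6 new (x, y, x, e, y, y)
  "zciqkp" → prefix "zciq" already present; 2 new (k, p)
  "zciqoywce" → prefix "zciq" already present; 5 new (o, y, w, c, e)
  "ozkyde" → prefix "o" already present; 5 new (z, k, y, d, e)
  "ojhvaxl" → prefix "o" already present; 6 new (j, h, v, a, x, l)
  "otfz" → prefix "o" already present; 3 new (t, f, z)
  "zciqyjwyl" → prefix "zciq" already present; 5 new (y, j, w, y, l)
  "zciqeof" → prefix "zciqe" already present; 2 new (o, f)
Total nodes = 7 + 5 + 10 + 5 + 6 + 2 + 5 + 5 + 6 + 3 + 5 + 2 = 61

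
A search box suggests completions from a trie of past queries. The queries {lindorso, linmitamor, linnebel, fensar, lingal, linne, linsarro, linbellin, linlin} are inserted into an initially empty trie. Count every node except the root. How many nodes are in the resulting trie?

43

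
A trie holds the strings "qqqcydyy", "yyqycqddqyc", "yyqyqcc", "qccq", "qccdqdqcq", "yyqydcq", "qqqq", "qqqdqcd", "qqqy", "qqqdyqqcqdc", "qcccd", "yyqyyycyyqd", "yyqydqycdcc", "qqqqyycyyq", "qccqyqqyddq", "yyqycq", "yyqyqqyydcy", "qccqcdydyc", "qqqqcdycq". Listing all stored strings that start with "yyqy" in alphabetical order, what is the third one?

Filter for "yyqy…" and sort: "yyqycq", "yyqycqddqyc", "yyqydcq", "yyqydqycdcc", "yyqyqcc", "yyqyqqyydcy", "yyqyyycyyqd"
The 3rd is yyqydcq.

yyqydcq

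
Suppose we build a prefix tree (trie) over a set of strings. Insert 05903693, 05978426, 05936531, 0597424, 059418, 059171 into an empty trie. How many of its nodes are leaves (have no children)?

A leaf is a node with no children — equivalently, the end of a word that is not a proper prefix of any other stored word.
Those words: "05903693", "059171", "05936531", "059418", "0597424", "05978426"
Leaf count: 6

6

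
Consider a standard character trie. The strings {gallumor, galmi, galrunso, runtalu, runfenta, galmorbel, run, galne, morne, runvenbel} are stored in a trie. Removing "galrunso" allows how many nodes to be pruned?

After clearing the end-marker at "galrunso", prune upward until reaching a node still needed by another word.
The suffix "runso" (5 nodes) is used only by "galrunso"; the node for "gal" still has the child "l", so pruning stops there.
Nodes removed: 5

5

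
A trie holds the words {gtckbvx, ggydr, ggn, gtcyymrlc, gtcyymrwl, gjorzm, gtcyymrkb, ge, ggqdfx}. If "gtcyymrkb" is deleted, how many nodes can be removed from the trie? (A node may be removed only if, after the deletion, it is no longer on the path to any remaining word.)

A node on "gtcyymrkb"'s path can go only if nothing else ends at it or branches off below it.
The suffix "kb" (2 nodes) is used only by "gtcyymrkb"; the node for "gtcyymr" still has the child "l", so pruning stops there.
Nodes removed: 2

2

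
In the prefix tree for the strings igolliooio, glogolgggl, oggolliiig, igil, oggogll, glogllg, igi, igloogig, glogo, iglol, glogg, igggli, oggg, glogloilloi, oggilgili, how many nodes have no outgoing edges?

A leaf is a node with no children — equivalently, the end of a word that is not a proper prefix of any other stored word.
Those words: "glogg", "glogllg", "glogloilloi", "glogolgggl", "igggli", "igil", "iglol", "igloogig", "igolliooio", "oggg", "oggilgili", "oggogll", "oggolliiig"
Leaf count: 13

13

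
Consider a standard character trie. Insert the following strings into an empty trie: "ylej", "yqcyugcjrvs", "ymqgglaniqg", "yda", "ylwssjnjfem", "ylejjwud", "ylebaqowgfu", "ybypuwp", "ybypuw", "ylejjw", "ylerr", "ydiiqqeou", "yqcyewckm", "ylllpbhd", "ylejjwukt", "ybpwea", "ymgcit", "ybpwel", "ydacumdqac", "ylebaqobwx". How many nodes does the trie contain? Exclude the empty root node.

94

Trace insertions, counting only characters that open a new branch:
  "ylej" → 4 new (y, l, e, j)
  "yqcyugcjrvs" → prefix "y" already present; 10 new (q, c, y, u, g, c, j, r, v, s)
  "ymqgglaniqg" → prefix "y" already present; 10 new (m, q, g, g, l, a, n, i, q, g)
  "yda" → prefix "y" already present; 2 new (d, a)
  "ylwssjnjfem" → prefix "yl" already present; 9 new (w, s, s, j, n, j, f, e, m)
  "ylejjwud" → prefix "ylej" already present; 4 new (j, w, u, d)
  "ylebaqowgfu" → prefix "yle" already present; 8 new (b, a, q, o, w, g, f, u)
  "ybypuwp" → prefix "y" already present; 6 new (b, y, p, u, w, p)
  "ybypuw" → prefix "ybypuw" already present; 0 new (none)
  "ylejjw" → prefix "ylejjw" already present; 0 new (none)
  "ylerr" → prefix "yle" already present; 2 new (r, r)
  "ydiiqqeou" → prefix "yd" already present; 7 new (i, i, q, q, e, o, u)
  "yqcyewckm" → prefix "yqcy" already present; 5 new (e, w, c, k, m)
  "ylllpbhd" → prefix "yl" already present; 6 new (l, l, p, b, h, d)
  "ylejjwukt" → prefix "ylejjwu" already present; 2 new (k, t)
  "ybpwea" → prefix "yb" already present; 4 new (p, w, e, a)
  "ymgcit" → prefix "ym" already present; 4 new (g, c, i, t)
  "ybpwel" → prefix "ybpwe" already present; 1 new (l)
  "ydacumdqac" → prefix "yda" already present; 7 new (c, u, m, d, q, a, c)
  "ylebaqobwx" → prefix "ylebaqo" already present; 3 new (b, w, x)
Total nodes = 4 + 10 + 10 + 2 + 9 + 4 + 8 + 6 + 0 + 0 + 2 + 7 + 5 + 6 + 2 + 4 + 4 + 1 + 7 + 3 = 94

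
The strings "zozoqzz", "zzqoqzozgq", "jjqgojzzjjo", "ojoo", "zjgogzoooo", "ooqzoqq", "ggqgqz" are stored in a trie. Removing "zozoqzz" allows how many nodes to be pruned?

6

A node on "zozoqzz"'s path can go only if nothing else ends at it or branches off below it.
The suffix "ozoqzz" (6 nodes) is used only by "zozoqzz"; the node for "z" still has the child "z", so pruning stops there.
Nodes removed: 6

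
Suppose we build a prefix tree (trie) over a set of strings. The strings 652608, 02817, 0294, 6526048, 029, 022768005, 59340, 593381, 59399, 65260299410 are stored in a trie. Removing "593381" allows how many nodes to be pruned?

3

After clearing the end-marker at "593381", prune upward until reaching a node still needed by another word.
The suffix "381" (3 nodes) is used only by "593381"; the node for "593" still has the child "4", so pruning stops there.
Nodes removed: 3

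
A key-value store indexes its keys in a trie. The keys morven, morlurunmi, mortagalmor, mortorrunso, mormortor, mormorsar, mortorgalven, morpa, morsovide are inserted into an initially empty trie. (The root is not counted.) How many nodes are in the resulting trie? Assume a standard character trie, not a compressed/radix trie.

51

Count nodes per top-level branch (shared prefixes stored once):
  'm'-branch (morlurunmi, mormorsar, mormortor, morpa, morsovide, mortagalmor, mortorgalven, mortorrunso, morven): 51 nodes
Sum: 51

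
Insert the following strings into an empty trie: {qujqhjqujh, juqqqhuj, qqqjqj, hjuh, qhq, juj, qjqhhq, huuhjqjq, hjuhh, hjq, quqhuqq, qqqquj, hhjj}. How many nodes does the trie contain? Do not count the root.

Trace insertions, counting only characters that open a new branch:
  "qujqhjqujh" → 10 new (q, u, j, q, h, j, q, u, j, h)
  "juqqqhuj" → 8 new (j, u, q, q, q, h, u, j)
  "qqqjqj" → prefix "q" already present; 5 new (q, q, j, q, j)
  "hjuh" → 4 new (h, j, u, h)
  "qhq" → prefix "q" already present; 2 new (h, q)
  "juj" → prefix "ju" already present; 1 new (j)
  "qjqhhq" → prefix "q" already present; 5 new (j, q, h, h, q)
  "huuhjqjq" → prefix "h" already present; 7 new (u, u, h, j, q, j, q)
  "hjuhh" → prefix "hjuh" already present; 1 new (h)
  "hjq" → prefix "hj" already present; 1 new (q)
  "quqhuqq" → prefix "qu" already present; 5 new (q, h, u, q, q)
  "qqqquj" → prefix "qqq" already present; 3 new (q, u, j)
  "hhjj" → prefix "h" already present; 3 new (h, j, j)
Total nodes = 10 + 8 + 5 + 4 + 2 + 1 + 5 + 7 + 1 + 1 + 5 + 3 + 3 = 55

55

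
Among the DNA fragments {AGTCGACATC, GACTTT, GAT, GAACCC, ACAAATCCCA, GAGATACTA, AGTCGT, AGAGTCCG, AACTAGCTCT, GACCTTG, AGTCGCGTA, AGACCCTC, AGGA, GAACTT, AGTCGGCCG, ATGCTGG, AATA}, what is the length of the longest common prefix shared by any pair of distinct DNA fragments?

5

The deepest shared node is where two words last agree before diverging.
e.g. "AGTCGACATC" and "AGTCGCGTA" share the prefix "AGTCG" of length 5; no pair shares a longer one.
Longest shared-prefix length: 5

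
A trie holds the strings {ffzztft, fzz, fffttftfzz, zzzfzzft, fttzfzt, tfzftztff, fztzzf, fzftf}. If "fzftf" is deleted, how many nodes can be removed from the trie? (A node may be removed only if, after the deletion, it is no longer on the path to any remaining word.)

3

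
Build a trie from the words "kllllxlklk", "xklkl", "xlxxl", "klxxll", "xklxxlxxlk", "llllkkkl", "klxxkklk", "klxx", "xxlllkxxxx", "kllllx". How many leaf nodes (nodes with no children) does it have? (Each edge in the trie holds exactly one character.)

8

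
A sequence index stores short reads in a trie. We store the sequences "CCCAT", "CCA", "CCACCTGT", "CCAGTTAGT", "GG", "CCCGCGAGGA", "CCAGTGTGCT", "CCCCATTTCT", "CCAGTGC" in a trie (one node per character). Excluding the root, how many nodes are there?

For each word, the new-node count is its length minus the longest prefix already in the trie:
  "CCCAT" → 5 new (C, C, C, A, T)
  "CCA" → prefix "CC" already present; 1 new (A)
  "CCACCTGT" → prefix "CCA" already present; 5 new (C, C, T, G, T)
  "CCAGTTAGT" → prefix "CCA" already present; 6 new (G, T, T, A, G, T)
  "GG" → 2 new (G, G)
  "CCCGCGAGGA" → prefix "CCC" already present; 7 new (G, C, G, A, G, G, A)
  "CCAGTGTGCT" → prefix "CCAGT" already present; 5 new (G, T, G, C, T)
  "CCCCATTTCT" → prefix "CCC" already present; 7 new (C, A, T, T, T, C, T)
  "CCAGTGC" → prefix "CCAGTG" already present; 1 new (C)
Total nodes = 5 + 1 + 5 + 6 + 2 + 7 + 5 + 7 + 1 = 39

39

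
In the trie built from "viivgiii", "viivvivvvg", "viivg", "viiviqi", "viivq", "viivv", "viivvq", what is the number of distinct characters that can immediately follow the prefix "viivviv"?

Walk "viivviv" from the root, arriving at one node.
Characters that immediately follow "viivviv" among the stored strings: {v}.
That node has 1 child edge.

1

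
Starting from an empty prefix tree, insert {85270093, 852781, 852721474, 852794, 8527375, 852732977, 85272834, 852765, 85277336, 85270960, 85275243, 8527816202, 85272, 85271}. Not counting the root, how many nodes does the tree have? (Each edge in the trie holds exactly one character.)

45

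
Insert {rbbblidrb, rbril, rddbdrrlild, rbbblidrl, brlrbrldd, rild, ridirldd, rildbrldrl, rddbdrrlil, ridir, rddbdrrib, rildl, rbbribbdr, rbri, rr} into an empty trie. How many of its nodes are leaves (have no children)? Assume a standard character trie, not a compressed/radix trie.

Leaves are exactly the stored words that no other stored word extends.
Those words: "brlrbrldd", "rbbblidrb", "rbbblidrl", "rbbribbdr", "rbril", "rddbdrrib", "rddbdrrlild", "ridirldd", "rildbrldrl", "rildl", "rr"
Leaf count: 11

11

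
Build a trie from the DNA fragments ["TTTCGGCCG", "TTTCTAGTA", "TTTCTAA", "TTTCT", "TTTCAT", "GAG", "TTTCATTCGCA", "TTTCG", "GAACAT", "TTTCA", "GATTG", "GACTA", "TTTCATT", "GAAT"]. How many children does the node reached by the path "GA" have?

4

Follow the path "GA" to its node, then look at its outgoing edges.
Distinct next characters after "GA": A, C, G, T.
That node has 4 child edges.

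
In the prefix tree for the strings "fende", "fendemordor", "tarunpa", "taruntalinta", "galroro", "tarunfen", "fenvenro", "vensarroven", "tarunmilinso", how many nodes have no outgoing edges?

Leaves are exactly the stored words that no other stored word extends.
Those words: "fendemordor", "fenvenro", "galroro", "tarunfen", "tarunmilinso", "tarunpa", "taruntalinta", "vensarroven"
Leaf count: 8

8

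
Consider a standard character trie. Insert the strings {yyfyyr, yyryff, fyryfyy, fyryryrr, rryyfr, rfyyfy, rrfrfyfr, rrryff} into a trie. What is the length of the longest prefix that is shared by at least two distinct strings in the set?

4

Look for the deepest trie node that still has at least two words in its subtree.
e.g. "fyryfyy" and "fyryryrr" share the prefix "fyry" of length 4; no pair shares a longer one.
Longest shared-prefix length: 4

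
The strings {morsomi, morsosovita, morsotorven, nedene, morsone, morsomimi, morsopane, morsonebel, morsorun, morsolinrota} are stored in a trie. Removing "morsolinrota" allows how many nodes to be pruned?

Walk "morsolinrota" from the leaf back toward the root, removing each node that no remaining word uses.
The suffix "linrota" (7 nodes) is used only by "morsolinrota"; the node for "morso" still has the child "m", so pruning stops there.
Nodes removed: 7

7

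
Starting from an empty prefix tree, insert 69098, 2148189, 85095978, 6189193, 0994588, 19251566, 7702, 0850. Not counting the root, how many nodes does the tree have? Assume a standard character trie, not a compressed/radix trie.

48

Insert word by word; a character creates a node only if that edge doesn't already exist:
  "69098" → 5 new (6, 9, 0, 9, 8)
  "2148189" → 7 new (2, 1, 4, 8, 1, 8, 9)
  "85095978" → 8 new (8, 5, 0, 9, 5, 9, 7, 8)
  "6189193" → prefix "6" already present; 6 new (1, 8, 9, 1, 9, 3)
  "0994588" → 7 new (0, 9, 9, 4, 5, 8, 8)
  "19251566" → 8 new (1, 9, 2, 5, 1, 5, 6, 6)
  "7702" → 4 new (7, 7, 0, 2)
  "0850" → prefix "0" already present; 3 new (8, 5, 0)
Total nodes = 5 + 7 + 8 + 6 + 7 + 8 + 4 + 3 = 48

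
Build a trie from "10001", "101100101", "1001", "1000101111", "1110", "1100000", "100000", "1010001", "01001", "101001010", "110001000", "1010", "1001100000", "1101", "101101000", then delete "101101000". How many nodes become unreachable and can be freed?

After clearing the end-marker at "101101000", prune upward until reaching a node still needed by another word.
The suffix "1000" (4 nodes) is used only by "101101000"; the node for "10110" still has the child "0", so pruning stops there.
Nodes removed: 4

4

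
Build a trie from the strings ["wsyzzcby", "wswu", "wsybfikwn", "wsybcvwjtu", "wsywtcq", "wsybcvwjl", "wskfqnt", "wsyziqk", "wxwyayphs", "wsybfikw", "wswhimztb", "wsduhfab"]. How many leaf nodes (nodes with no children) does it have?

A leaf is a node with no children — equivalently, the end of a word that is not a proper prefix of any other stored word.
Those words: "wsduhfab", "wskfqnt", "wswhimztb", "wswu", "wsybcvwjl", "wsybcvwjtu", "wsybfikwn", "wsywtcq", "wsyziqk", "wsyzzcby", "wxwyayphs"
Leaf count: 11

11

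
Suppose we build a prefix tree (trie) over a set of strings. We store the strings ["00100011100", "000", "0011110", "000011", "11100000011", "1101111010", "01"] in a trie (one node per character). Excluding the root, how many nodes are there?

Trace insertions, counting only characters that open a new branch:
  "00100011100" → 11 new (0, 0, 1, 0, 0, 0, 1, 1, 1, 0, 0)
  "000" → prefix "00" already present; 1 new (0)
  "0011110" → prefix "001" already present; 4 new (1, 1, 1, 0)
  "000011" → prefix "000" already present; 3 new (0, 1, 1)
  "11100000011" → 11 new (1, 1, 1, 0, 0, 0, 0, 0, 0, 1, 1)
  "1101111010" → prefix "11" already present; 8 new (0, 1, 1, 1, 1, 0, 1, 0)
  "01" → prefix "0" already present; 1 new (1)
Total nodes = 11 + 1 + 4 + 3 + 11 + 8 + 1 = 39

39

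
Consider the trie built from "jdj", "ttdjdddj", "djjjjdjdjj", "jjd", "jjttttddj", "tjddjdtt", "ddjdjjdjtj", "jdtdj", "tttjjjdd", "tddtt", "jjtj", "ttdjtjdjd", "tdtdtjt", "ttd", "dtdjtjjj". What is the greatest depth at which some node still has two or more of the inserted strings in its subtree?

4

Look for the deepest trie node that still has at least two words in its subtree.
e.g. "ttdjdddj" and "ttdjtjdjd" share the prefix "ttdj" of length 4; no pair shares a longer one.
Longest shared-prefix length: 4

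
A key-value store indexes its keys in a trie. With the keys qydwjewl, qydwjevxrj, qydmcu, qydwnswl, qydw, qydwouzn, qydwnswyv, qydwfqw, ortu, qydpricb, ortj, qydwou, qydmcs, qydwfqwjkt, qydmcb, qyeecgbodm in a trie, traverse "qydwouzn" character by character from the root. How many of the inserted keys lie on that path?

Walk "qydwouzn" from the root; an end-of-word marker is hit whenever a stored word is a prefix of "qydwouzn".
Prefixes of the query that are stored words: "qydw", "qydwou", "qydwouzn"
Count: 3

3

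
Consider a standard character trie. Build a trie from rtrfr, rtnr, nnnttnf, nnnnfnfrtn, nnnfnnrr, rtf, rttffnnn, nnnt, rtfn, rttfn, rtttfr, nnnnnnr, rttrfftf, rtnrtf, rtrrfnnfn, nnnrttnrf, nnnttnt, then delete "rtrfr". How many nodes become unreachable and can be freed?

A node on "rtrfr"'s path can go only if nothing else ends at it or branches off below it.
The suffix "fr" (2 nodes) is used only by "rtrfr"; the node for "rtr" still has the child "r", so pruning stops there.
Nodes removed: 2

2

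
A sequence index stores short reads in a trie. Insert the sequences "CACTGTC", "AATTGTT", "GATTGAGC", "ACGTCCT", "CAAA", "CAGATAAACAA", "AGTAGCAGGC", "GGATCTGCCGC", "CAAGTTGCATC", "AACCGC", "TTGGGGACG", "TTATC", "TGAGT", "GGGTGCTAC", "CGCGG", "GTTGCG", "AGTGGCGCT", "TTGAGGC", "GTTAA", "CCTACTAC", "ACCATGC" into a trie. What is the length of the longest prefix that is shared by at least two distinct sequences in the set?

The deepest shared node is where two words last agree before diverging.
"AGTAGCAGGC" and "AGTGGCGCT" agree on "AGT" (3 characters) before diverging; nothing deeper is shared.
Longest shared-prefix length: 3

3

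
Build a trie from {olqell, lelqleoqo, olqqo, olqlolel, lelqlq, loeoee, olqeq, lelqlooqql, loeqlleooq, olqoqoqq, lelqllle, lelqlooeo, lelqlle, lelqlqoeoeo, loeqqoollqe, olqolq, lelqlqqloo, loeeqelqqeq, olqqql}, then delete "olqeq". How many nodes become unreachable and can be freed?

After clearing the end-marker at "olqeq", prune upward until reaching a node still needed by another word.
The suffix "q" (1 node) is used only by "olqeq"; the node for "olqe" still has the child "l", so pruning stops there.
Nodes removed: 1

1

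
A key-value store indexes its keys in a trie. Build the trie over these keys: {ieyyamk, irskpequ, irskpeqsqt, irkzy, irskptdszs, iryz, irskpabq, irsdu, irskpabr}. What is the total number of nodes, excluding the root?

Insert word by word; a character creates a node only if that edge doesn't already exist:
  "ieyyamk" → 7 new (i, e, y, y, a, m, k)
  "irskpequ" → prefix "i" already present; 7 new (r, s, k, p, e, q, u)
  "irskpeqsqt" → prefix "irskpeq" already present; 3 new (s, q, t)
  "irkzy" → prefix "ir" already present; 3 new (k, z, y)
  "irskptdszs" → prefix "irskp" already present; 5 new (t, d, s, z, s)
  "iryz" → prefix "ir" already present; 2 new (y, z)
  "irskpabq" → prefix "irskp" already present; 3 new (a, b, q)
  "irsdu" → prefix "irs" already present; 2 new (d, u)
  "irskpabr" → prefix "irskpab" already present; 1 new (r)
Total nodes = 7 + 7 + 3 + 3 + 5 + 2 + 3 + 2 + 1 = 33

33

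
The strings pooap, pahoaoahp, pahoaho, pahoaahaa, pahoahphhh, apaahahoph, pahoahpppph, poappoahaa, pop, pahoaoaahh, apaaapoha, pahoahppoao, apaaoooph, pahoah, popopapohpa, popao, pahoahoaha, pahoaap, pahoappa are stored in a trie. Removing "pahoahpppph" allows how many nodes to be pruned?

3

After clearing the end-marker at "pahoahpppph", prune upward until reaching a node still needed by another word.
The suffix "pph" (3 nodes) is used only by "pahoahpppph"; the node for "pahoahpp" still has the child "o", so pruning stops there.
Nodes removed: 3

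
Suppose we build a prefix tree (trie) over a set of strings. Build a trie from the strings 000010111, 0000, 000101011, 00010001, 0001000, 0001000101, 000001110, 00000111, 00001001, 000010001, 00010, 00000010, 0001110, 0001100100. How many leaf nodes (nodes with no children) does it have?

9

A leaf is a node with no children — equivalently, the end of a word that is not a proper prefix of any other stored word.
Those words: "00000010", "000001110", "000010001", "00001001", "000010111", "0001000101", "000101011", "0001100100", "0001110"
Leaf count: 9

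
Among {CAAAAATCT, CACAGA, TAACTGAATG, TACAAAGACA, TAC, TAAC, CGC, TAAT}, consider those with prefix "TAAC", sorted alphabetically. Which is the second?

TAACTGAATG

Filter for "TAAC…" and sort: "TAAC", "TAACTGAATG"
The 2nd is TAACTGAATG.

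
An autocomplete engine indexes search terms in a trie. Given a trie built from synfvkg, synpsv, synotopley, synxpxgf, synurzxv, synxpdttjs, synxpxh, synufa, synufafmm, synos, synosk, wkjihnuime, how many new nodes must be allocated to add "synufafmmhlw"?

"synufafmm" is already a path in the trie; the remaining "hlw" must be added.
New nodes needed: |"synufafmmhlw"| − 9 = 12 − 9 = 3.

3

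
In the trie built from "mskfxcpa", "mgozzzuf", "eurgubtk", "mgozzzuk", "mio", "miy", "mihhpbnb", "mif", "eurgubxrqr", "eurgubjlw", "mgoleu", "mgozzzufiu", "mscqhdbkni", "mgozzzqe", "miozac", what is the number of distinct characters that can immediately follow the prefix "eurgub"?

3

Walk "eurgub" from the root, arriving at one node.
Distinct next characters after "eurgub": j, t, x.
That node has 3 child edges.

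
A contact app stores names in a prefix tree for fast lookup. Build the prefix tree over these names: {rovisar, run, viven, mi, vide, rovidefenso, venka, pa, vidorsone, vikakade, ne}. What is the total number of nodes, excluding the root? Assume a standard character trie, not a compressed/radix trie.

45

Insert word by word; a character creates a node only if that edge doesn't already exist:
  "rovisar" → 7 new (r, o, v, i, s, a, r)
  "run" → prefix "r" already present; 2 new (u, n)
  "viven" → 5 new (v, i, v, e, n)
  "mi" → 2 new (m, i)
  "vide" → prefix "vi" already present; 2 new (d, e)
  "rovidefenso" → prefix "rovi" already present; 7 new (d, e, f, e, n, s, o)
  "venka" → prefix "v" already present; 4 new (e, n, k, a)
  "pa" → 2 new (p, a)
  "vidorsone" → prefix "vid" already present; 6 new (o, r, s, o, n, e)
  "vikakade" → prefix "vi" already present; 6 new (k, a, k, a, d, e)
  "ne" → 2 new (n, e)
Total nodes = 7 + 2 + 5 + 2 + 2 + 7 + 4 + 2 + 6 + 6 + 2 = 45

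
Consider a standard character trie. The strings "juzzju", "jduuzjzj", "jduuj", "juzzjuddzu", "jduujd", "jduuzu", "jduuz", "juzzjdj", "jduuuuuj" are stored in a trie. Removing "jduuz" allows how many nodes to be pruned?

0

Walk "jduuz" from the leaf back toward the root, removing each node that no remaining word uses.
Every node on "jduuz" is still needed (e.g. by "jduuzjzj"), so nothing is freed.
Nodes removed: 0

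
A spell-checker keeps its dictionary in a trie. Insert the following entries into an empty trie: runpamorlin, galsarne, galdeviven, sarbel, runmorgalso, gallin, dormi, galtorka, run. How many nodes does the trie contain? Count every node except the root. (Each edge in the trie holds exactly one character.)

53

Trace insertions, counting only characters that open a new branch:
  "runpamorlin" → 11 new (r, u, n, p, a, m, o, r, l, i, n)
  "galsarne" → 8 new (g, a, l, s, a, r, n, e)
  "galdeviven" → prefix "gal" already present; 7 new (d, e, v, i, v, e, n)
  "sarbel" → 6 new (s, a, r, b, e, l)
  "runmorgalso" → prefix "run" already present; 8 new (m, o, r, g, a, l, s, o)
  "gallin" → prefix "gal" already present; 3 new (l, i, n)
  "dormi" → 5 new (d, o, r, m, i)
  "galtorka" → prefix "gal" already present; 5 new (t, o, r, k, a)
  "run" → prefix "run" already present; 0 new (none)
Total nodes = 11 + 8 + 7 + 6 + 8 + 3 + 5 + 5 + 0 = 53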